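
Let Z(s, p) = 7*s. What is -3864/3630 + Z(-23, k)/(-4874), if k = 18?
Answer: -3041451/2948770 ≈ -1.0314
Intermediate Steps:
-3864/3630 + Z(-23, k)/(-4874) = -3864/3630 + (7*(-23))/(-4874) = -3864*1/3630 - 161*(-1/4874) = -644/605 + 161/4874 = -3041451/2948770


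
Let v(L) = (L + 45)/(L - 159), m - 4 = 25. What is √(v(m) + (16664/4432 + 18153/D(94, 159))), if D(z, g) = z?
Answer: √140578641630570/846235 ≈ 14.011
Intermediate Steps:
m = 29 (m = 4 + 25 = 29)
v(L) = (45 + L)/(-159 + L)
√(v(m) + (16664/4432 + 18153/D(94, 159))) = √((45 + 29)/(-159 + 29) + (16664/4432 + 18153/94)) = √(74/(-130) + (16664*(1/4432) + 18153*(1/94))) = √(-1/130*74 + (2083/554 + 18153/94)) = √(-37/65 + 2563141/13019) = √(166122462/846235) = √140578641630570/846235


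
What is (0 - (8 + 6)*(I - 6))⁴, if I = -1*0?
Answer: 49787136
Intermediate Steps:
I = 0
(0 - (8 + 6)*(I - 6))⁴ = (0 - (8 + 6)*(0 - 6))⁴ = (0 - 14*(-6))⁴ = (0 - 1*(-84))⁴ = (0 + 84)⁴ = 84⁴ = 49787136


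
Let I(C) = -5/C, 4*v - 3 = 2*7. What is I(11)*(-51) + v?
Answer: 1207/44 ≈ 27.432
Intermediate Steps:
v = 17/4 (v = ¾ + (2*7)/4 = ¾ + (¼)*14 = ¾ + 7/2 = 17/4 ≈ 4.2500)
I(11)*(-51) + v = -5/11*(-51) + 17/4 = 255/11 + 17/4 = 1207/44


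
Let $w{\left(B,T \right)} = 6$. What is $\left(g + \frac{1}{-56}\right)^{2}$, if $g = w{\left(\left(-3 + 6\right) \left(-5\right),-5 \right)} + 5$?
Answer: $\frac{378225}{3136} \approx 120.61$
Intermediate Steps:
$g = 11$ ($g = 6 + 5 = 11$)
$\left(g + \frac{1}{-56}\right)^{2} = \left(11 + \frac{1}{-56}\right)^{2} = \left(11 - \frac{1}{56}\right)^{2} = \left(\frac{615}{56}\right)^{2} = \frac{378225}{3136}$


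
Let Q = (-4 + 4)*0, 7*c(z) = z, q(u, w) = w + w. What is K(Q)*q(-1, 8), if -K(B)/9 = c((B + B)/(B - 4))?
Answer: 0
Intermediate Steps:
q(u, w) = 2*w
c(z) = z/7
Q = 0 (Q = 0*0 = 0)
K(B) = -18*B/(7*(-4 + B)) (K(B) = -9*(B + B)/(B - 4)/7 = -9*(2*B)/(-4 + B)/7 = -9*2*B/(-4 + B)/7 = -18*B/(7*(-4 + B)))
K(Q)*q(-1, 8) = (-18*0/(-28 + 7*0))*(2*8) = -18*0/(-28 + 0)*16 = -18*0/(-28)*16 = -18*0*(-1/28)*16 = 0*16 = 0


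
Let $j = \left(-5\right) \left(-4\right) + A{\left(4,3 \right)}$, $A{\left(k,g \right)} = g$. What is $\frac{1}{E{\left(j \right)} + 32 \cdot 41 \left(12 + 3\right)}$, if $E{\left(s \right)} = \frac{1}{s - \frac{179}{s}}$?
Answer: $\frac{350}{6888023} \approx 5.0813 \cdot 10^{-5}$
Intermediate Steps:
$j = 23$ ($j = \left(-5\right) \left(-4\right) + 3 = 20 + 3 = 23$)
$\frac{1}{E{\left(j \right)} + 32 \cdot 41 \left(12 + 3\right)} = \frac{1}{\frac{23}{-179 + 23^{2}} + 32 \cdot 41 \left(12 + 3\right)} = \frac{1}{\frac{23}{-179 + 529} + 1312 \cdot 15} = \frac{1}{\frac{23}{350} + 19680} = \frac{1}{\frac{6888023}{350}} = \frac{350}{6888023}$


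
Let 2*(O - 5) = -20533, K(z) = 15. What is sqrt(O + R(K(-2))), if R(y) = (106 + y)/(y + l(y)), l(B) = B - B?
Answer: I*sqrt(9228090)/30 ≈ 101.26*I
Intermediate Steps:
l(B) = 0
O = -20523/2 (O = 5 + (1/2)*(-20533) = 5 - 20533/2 = -20523/2 ≈ -10262.)
R(y) = (106 + y)/y (R(y) = (106 + y)/(y + 0) = (106 + y)/y)
sqrt(O + R(K(-2))) = sqrt(-20523/2 + (106 + 15)/15) = sqrt(-20523/2 + (1/15)*121) = sqrt(-20523/2 + 121/15) = sqrt(-307603/30) = I*sqrt(9228090)/30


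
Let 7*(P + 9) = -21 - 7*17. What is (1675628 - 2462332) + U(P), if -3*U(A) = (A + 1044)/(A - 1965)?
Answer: -4706062313/5982 ≈ -7.8670e+5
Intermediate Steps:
P = -29 (P = -9 + (-21 - 7*17)/7 = -9 + (-21 - 119)/7 = -9 + (⅐)*(-140) = -9 - 20 = -29)
U(A) = -(1044 + A)/(3*(-1965 + A)) (U(A) = -(A + 1044)/(3*(A - 1965)) = -(1044 + A)/(3*(-1965 + A)))
(1675628 - 2462332) + U(P) = (1675628 - 2462332) + (-1044 - 1*(-29))/(3*(-1965 - 29)) = -786704 + (⅓)*(-1044 + 29)/(-1994) = -786704 + (⅓)*(-1/1994)*(-1015) = -786704 + 1015/5982 = -4706062313/5982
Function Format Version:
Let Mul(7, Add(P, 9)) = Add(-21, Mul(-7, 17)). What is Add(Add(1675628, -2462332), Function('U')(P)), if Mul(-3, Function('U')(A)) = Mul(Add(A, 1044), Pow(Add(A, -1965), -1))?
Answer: Rational(-4706062313, 5982) ≈ -7.8670e+5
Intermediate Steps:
P = -29 (P = Add(-9, Mul(Rational(1, 7), Add(-21, Mul(-7, 17)))) = Add(-9, Mul(Rational(1, 7), Add(-21, -119))) = Add(-9, Mul(Rational(1, 7), -140)) = Add(-9, -20) = -29)
Function('U')(A) = Mul(Rational(-1, 3), Pow(Add(-1965, A), -1), Add(1044, A)) (Function('U')(A) = Mul(Rational(-1, 3), Mul(Add(A, 1044), Pow(Add(A, -1965), -1))) = Mul(Rational(-1, 3), Mul(Add(1044, A), Pow(Add(-1965, A), -1))) = Mul(Rational(-1, 3), Mul(Pow(Add(-1965, A), -1), Add(1044, A))) = Mul(Rational(-1, 3), Pow(Add(-1965, A), -1), Add(1044, A)))
Add(Add(1675628, -2462332), Function('U')(P)) = Add(Add(1675628, -2462332), Mul(Rational(1, 3), Pow(Add(-1965, -29), -1), Add(-1044, Mul(-1, -29)))) = Add(-786704, Mul(Rational(1, 3), Pow(-1994, -1), Add(-1044, 29))) = Add(-786704, Mul(Rational(1, 3), Rational(-1, 1994), -1015)) = Add(-786704, Rational(1015, 5982)) = Rational(-4706062313, 5982)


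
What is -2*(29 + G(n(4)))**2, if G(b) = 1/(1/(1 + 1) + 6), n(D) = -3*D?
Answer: -287282/169 ≈ -1699.9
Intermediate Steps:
G(b) = 2/13 (G(b) = 1/(1/2 + 6) = 1/(13/2) = 2/13)
-2*(29 + G(n(4)))**2 = -2*(29 + 2/13)**2 = -2*(379/13)**2 = -2*143641/169 = -287282/169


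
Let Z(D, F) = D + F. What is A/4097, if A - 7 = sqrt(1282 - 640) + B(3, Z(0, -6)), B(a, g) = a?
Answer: 10/4097 + sqrt(642)/4097 ≈ 0.0086253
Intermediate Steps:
A = 10 + sqrt(642) (A = 7 + (sqrt(1282 - 640) + 3) = 7 + (sqrt(642) + 3) = 7 + (3 + sqrt(642)) = 10 + sqrt(642) ≈ 35.338)
A/4097 = (10 + sqrt(642))/4097 = (10 + sqrt(642))*(1/4097) = 10/4097 + sqrt(642)/4097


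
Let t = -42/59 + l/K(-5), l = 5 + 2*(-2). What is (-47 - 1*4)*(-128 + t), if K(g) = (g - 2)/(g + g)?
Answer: 2680968/413 ≈ 6491.4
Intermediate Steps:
l = 1 (l = 5 - 4 = 1)
K(g) = (-2 + g)/(2*g) (K(g) = (-2 + g)/((2*g)) = (-2 + g)*(1/(2*g)) = (-2 + g)/(2*g))
t = 296/413 (t = -42/59 + 1/((½)*(-2 - 5)/(-5)) = -42*1/59 + 1/((½)*(-⅕)*(-7)) = -42/59 + 1/(7/10) = -42/59 + 1*(10/7) = -42/59 + 10/7 = 296/413 ≈ 0.71671)
(-47 - 1*4)*(-128 + t) = (-47 - 1*4)*(-128 + 296/413) = (-47 - 4)*(-52568/413) = -51*(-52568/413) = 2680968/413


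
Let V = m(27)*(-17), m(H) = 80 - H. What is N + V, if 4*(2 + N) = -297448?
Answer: -75265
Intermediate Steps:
N = -74364 (N = -2 + (¼)*(-297448) = -2 - 74362 = -74364)
V = -901 (V = (80 - 1*27)*(-17) = (80 - 27)*(-17) = 53*(-17) = -901)
N + V = -74364 - 901 = -75265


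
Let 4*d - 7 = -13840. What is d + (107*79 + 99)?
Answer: 20375/4 ≈ 5093.8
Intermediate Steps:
d = -13833/4 (d = 7/4 + (1/4)*(-13840) = 7/4 - 3460 = -13833/4 ≈ -3458.3)
d + (107*79 + 99) = -13833/4 + (107*79 + 99) = -13833/4 + (8453 + 99) = -13833/4 + 8552 = 20375/4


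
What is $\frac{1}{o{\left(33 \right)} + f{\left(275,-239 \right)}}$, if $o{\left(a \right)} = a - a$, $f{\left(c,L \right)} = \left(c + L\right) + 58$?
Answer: $\frac{1}{94} \approx 0.010638$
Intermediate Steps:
$f{\left(c,L \right)} = 58 + L + c$ ($f{\left(c,L \right)} = \left(L + c\right) + 58 = 58 + L + c$)
$o{\left(a \right)} = 0$
$\frac{1}{o{\left(33 \right)} + f{\left(275,-239 \right)}} = \frac{1}{0 + \left(58 - 239 + 275\right)} = \frac{1}{0 + 94} = \frac{1}{94}$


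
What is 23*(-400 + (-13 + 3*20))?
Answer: -8119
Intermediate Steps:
23*(-400 + (-13 + 3*20)) = 23*(-400 + (-13 + 60)) = 23*(-400 + 47) = 23*(-353) = -8119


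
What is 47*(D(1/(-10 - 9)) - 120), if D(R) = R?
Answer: -107207/19 ≈ -5642.5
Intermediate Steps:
47*(D(1/(-10 - 9)) - 120) = 47*(1/(-10 - 9) - 120) = 47*(1/(-19) - 120) = 47*(-1/19 - 120) = 47*(-2281/19) = -107207/19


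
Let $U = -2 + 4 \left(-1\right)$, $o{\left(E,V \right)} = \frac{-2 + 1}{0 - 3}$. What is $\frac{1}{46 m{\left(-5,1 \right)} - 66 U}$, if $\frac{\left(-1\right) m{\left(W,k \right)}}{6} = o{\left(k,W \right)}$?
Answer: $\frac{1}{304} \approx 0.0032895$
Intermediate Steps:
$o{\left(E,V \right)} = \frac{1}{3}$ ($o{\left(E,V \right)} = - \frac{1}{-3} = \left(-1\right) \left(- \frac{1}{3}\right) = \frac{1}{3}$)
$m{\left(W,k \right)} = -2$ ($m{\left(W,k \right)} = \left(-6\right) \frac{1}{3} = -2$)
$U = -6$ ($U = -2 - 4 = -6$)
$\frac{1}{46 m{\left(-5,1 \right)} - 66 U} = \frac{1}{46 \left(-2\right) - -396} = \frac{1}{-92 + 396} = \frac{1}{304}$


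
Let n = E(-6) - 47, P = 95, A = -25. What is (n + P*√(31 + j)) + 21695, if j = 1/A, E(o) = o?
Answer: 21642 + 57*√86 ≈ 22171.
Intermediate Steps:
j = -1/25 (j = 1/(-25) = -1/25 ≈ -0.040000)
n = -53 (n = -6 - 47 = -53)
(n + P*√(31 + j)) + 21695 = (-53 + 95*√(31 - 1/25)) + 21695 = (-53 + 95*√(774/25)) + 21695 = (-53 + 95*(3*√86/5)) + 21695 = (-53 + 57*√86) + 21695 = 21642 + 57*√86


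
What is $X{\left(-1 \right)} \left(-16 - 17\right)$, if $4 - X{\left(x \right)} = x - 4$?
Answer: $-297$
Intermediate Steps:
$X{\left(x \right)} = 8 - x$ ($X{\left(x \right)} = 4 - \left(x - 4\right) = 4 - \left(-4 + x\right) = 8 - x$)
$X{\left(-1 \right)} \left(-16 - 17\right) = \left(8 - -1\right) \left(-16 - 17\right) = \left(8 + 1\right) \left(-33\right) = 9 \left(-33\right) = -297$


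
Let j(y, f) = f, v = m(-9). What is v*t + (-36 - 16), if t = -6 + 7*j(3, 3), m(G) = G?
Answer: -187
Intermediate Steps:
v = -9
t = 15 (t = -6 + 7*3 = -6 + 21 = 15)
v*t + (-36 - 16) = -9*15 + (-36 - 16) = -135 - 52 = -187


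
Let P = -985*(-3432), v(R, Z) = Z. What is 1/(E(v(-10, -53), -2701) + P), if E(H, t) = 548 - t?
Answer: 1/3383769 ≈ 2.9553e-7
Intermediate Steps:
P = 3380520 (P = -1*(-3380520) = 3380520)
1/(E(v(-10, -53), -2701) + P) = 1/((548 - 1*(-2701)) + 3380520) = 1/((548 + 2701) + 3380520) = 1/(3249 + 3380520) = 1/3383769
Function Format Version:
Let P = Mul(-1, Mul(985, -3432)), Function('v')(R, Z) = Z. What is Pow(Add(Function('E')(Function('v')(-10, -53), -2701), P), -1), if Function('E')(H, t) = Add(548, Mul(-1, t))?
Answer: Rational(1, 3383769) ≈ 2.9553e-7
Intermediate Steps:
P = 3380520 (P = Mul(-1, -3380520) = 3380520)
Pow(Add(Function('E')(Function('v')(-10, -53), -2701), P), -1) = Pow(Add(Add(548, Mul(-1, -2701)), 3380520), -1) = Pow(Add(Add(548, 2701), 3380520), -1) = Pow(Add(3249, 3380520), -1) = Pow(3383769, -1) = Rational(1, 3383769)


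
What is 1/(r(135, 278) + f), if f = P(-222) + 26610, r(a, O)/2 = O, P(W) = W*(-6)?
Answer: 1/28498 ≈ 3.5090e-5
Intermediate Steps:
P(W) = -6*W
r(a, O) = 2*O
f = 27942 (f = -6*(-222) + 26610 = 1332 + 26610 = 27942)
1/(r(135, 278) + f) = 1/(2*278 + 27942) = 1/(556 + 27942) = 1/28498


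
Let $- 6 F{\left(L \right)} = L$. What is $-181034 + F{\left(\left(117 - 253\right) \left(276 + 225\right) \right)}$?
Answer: $-169678$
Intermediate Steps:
$F{\left(L \right)} = - \frac{L}{6}$
$-181034 + F{\left(\left(117 - 253\right) \left(276 + 225\right) \right)} = -181034 - \frac{\left(117 - 253\right) \left(276 + 225\right)}{6} = -181034 - \frac{\left(-136\right) 501}{6} = -181034 - -11356 = -181034 + 11356 = -169678$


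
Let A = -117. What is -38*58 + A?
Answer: -2321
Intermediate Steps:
-38*58 + A = -38*58 - 117 = -2204 - 117 = -2321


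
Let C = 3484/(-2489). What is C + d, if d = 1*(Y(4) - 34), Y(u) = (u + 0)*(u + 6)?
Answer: 11450/2489 ≈ 4.6002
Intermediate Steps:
C = -3484/2489 (C = 3484*(-1/2489) = -3484/2489 ≈ -1.3998)
Y(u) = u*(6 + u)
d = 6 (d = 1*(4*(6 + 4) - 34) = 1*(4*10 - 34) = 1*(40 - 34) = 1*6 = 6)
C + d = -3484/2489 + 6 = 11450/2489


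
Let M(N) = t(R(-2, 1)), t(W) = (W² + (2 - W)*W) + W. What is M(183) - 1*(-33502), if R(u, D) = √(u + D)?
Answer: 33502 + 3*I ≈ 33502.0 + 3.0*I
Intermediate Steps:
R(u, D) = √(D + u)
t(W) = W + W² + W*(2 - W) (t(W) = (W² + W*(2 - W)) + W = W + W² + W*(2 - W))
M(N) = 3*I (M(N) = 3*√(1 - 2) = 3*√(-1) = 3*I)
M(183) - 1*(-33502) = 3*I - 1*(-33502) = 3*I + 33502 = 33502 + 3*I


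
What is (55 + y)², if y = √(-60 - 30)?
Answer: 2935 + 330*I*√10 ≈ 2935.0 + 1043.6*I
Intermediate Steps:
y = 3*I*√10 (y = √(-90) = 3*I*√10 ≈ 9.4868*I)
(55 + y)² = (55 + 3*I*√10)²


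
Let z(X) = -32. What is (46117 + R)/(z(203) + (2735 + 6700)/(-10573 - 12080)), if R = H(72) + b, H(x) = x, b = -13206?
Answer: -249054633/244777 ≈ -1017.5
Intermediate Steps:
R = -13134 (R = 72 - 13206 = -13134)
(46117 + R)/(z(203) + (2735 + 6700)/(-10573 - 12080)) = (46117 - 13134)/(-32 + (2735 + 6700)/(-10573 - 12080)) = 32983/(-32 + 9435/(-22653)) = 32983/(-32 + 9435*(-1/22653)) = 32983/(-32 - 3145/7551) = 32983/(-244777/7551) = 32983*(-7551/244777) = -249054633/244777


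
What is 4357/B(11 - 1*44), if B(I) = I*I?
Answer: 4357/1089 ≈ 4.0009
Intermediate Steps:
B(I) = I**2
4357/B(11 - 1*44) = 4357/((11 - 1*44)**2) = 4357/((11 - 44)**2) = 4357/((-33)**2) = 4357/1089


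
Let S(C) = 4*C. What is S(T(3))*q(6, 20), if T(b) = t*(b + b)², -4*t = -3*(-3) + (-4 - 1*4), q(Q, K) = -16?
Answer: 576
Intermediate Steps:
t = -¼ (t = -(-3*(-3) + (-4 - 1*4))/4 = -(9 + (-4 - 4))/4 = -(9 - 8)/4 = -¼*1 = -¼ ≈ -0.25000)
T(b) = -b² (T(b) = -(b + b)²/4 = -4*b²/4 = -b²)
S(T(3))*q(6, 20) = (4*(-1*3²))*(-16) = (4*(-1*9))*(-16) = (4*(-9))*(-16) = -36*(-16) = 576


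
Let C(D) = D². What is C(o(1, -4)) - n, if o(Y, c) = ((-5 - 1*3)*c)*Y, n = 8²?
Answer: 960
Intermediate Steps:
n = 64
o(Y, c) = -8*Y*c (o(Y, c) = ((-5 - 3)*c)*Y = (-8*c)*Y = -8*Y*c)
C(o(1, -4)) - n = (-8*1*(-4))² - 1*64 = 32² - 64 = 1024 - 64 = 960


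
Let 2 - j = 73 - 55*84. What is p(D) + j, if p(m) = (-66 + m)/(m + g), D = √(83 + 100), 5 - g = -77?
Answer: 29749414/6541 + 148*√183/6541 ≈ 4548.5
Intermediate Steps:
g = 82 (g = 5 - 1*(-77) = 5 + 77 = 82)
D = √183 ≈ 13.528
p(m) = (-66 + m)/(82 + m) (p(m) = (-66 + m)/(m + 82) = (-66 + m)/(82 + m))
j = 4549 (j = 2 - (73 - 55*84) = 2 - (73 - 4620) = 2 - 1*(-4547) = 2 + 4547 = 4549)
p(D) + j = (-66 + √183)/(82 + √183) + 4549 = 4549 + (-66 + √183)/(82 + √183)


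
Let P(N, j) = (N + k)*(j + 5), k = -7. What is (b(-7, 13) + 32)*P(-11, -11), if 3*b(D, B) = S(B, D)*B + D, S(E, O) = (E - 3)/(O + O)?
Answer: 20088/7 ≈ 2869.7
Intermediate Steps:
S(E, O) = (-3 + E)/(2*O) (S(E, O) = (-3 + E)/((2*O)) = (-3 + E)*(1/(2*O)) = (-3 + E)/(2*O))
b(D, B) = D/3 + B*(-3 + B)/(6*D) (b(D, B) = (((-3 + B)/(2*D))*B + D)/3 = (B*(-3 + B)/(2*D) + D)/3 = (D + B*(-3 + B)/(2*D))/3 = D/3 + B*(-3 + B)/(6*D))
P(N, j) = (-7 + N)*(5 + j) (P(N, j) = (N - 7)*(j + 5) = (-7 + N)*(5 + j))
(b(-7, 13) + 32)*P(-11, -11) = ((1/6)*(2*(-7)**2 + 13*(-3 + 13))/(-7) + 32)*(-35 - 7*(-11) + 5*(-11) - 11*(-11)) = ((1/6)*(-1/7)*(2*49 + 13*10) + 32)*(-35 + 77 - 55 + 121) = ((1/6)*(-1/7)*(98 + 130) + 32)*108 = ((1/6)*(-1/7)*228 + 32)*108 = (-38/7 + 32)*108 = (186/7)*108 = 20088/7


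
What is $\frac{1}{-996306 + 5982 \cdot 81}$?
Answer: $- \frac{1}{511764} \approx -1.954 \cdot 10^{-6}$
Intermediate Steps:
$\frac{1}{-996306 + 5982 \cdot 81} = \frac{1}{-996306 + 484542} = \frac{1}{-511764} = - \frac{1}{511764}$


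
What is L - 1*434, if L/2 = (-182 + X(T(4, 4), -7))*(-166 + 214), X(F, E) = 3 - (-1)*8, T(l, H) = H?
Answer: -16850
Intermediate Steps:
X(F, E) = 11 (X(F, E) = 3 - 1*(-8) = 3 + 8 = 11)
L = -16416 (L = 2*((-182 + 11)*(-166 + 214)) = 2*(-171*48) = 2*(-8208) = -16416)
L - 1*434 = -16416 - 1*434 = -16416 - 434 = -16850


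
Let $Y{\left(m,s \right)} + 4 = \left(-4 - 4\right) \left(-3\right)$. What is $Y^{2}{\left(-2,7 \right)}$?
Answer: $400$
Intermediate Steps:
$Y{\left(m,s \right)} = 20$ ($Y{\left(m,s \right)} = -4 + \left(-4 - 4\right) \left(-3\right) = -4 - -24 = -4 + 24 = 20$)
$Y^{2}{\left(-2,7 \right)} = 20^{2} = 400$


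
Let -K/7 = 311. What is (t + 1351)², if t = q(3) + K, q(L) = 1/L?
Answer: 6135529/9 ≈ 6.8173e+5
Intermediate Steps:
K = -2177 (K = -7*311 = -2177)
q(L) = 1/L
t = -6530/3 (t = 1/3 - 2177 = ⅓ - 2177 = -6530/3 ≈ -2176.7)
(t + 1351)² = (-6530/3 + 1351)² = (-2477/3)² = 6135529/9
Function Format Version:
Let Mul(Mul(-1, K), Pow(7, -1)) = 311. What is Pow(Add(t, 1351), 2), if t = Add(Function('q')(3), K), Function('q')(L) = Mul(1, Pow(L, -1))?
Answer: Rational(6135529, 9) ≈ 6.8173e+5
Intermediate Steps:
K = -2177 (K = Mul(-7, 311) = -2177)
Function('q')(L) = Pow(L, -1)
t = Rational(-6530, 3) (t = Add(Pow(3, -1), -2177) = Add(Rational(1, 3), -2177) = Rational(-6530, 3) ≈ -2176.7)
Pow(Add(t, 1351), 2) = Pow(Add(Rational(-6530, 3), 1351), 2) = Pow(Rational(-2477, 3), 2) = Rational(6135529, 9)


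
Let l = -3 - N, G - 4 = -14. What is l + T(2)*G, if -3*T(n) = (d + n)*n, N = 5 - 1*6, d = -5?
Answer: -22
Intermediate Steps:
N = -1 (N = 5 - 6 = -1)
G = -10 (G = 4 - 14 = -10)
T(n) = -n*(-5 + n)/3 (T(n) = -(-5 + n)*n/3 = -n*(-5 + n)/3)
l = -2 (l = -3 - 1*(-1) = -3 + 1 = -2)
l + T(2)*G = -2 + ((⅓)*2*(5 - 1*2))*(-10) = -2 + ((⅓)*2*(5 - 2))*(-10) = -2 + ((⅓)*2*3)*(-10) = -2 + 2*(-10) = -2 - 20 = -22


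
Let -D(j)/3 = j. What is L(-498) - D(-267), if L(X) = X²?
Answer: 247203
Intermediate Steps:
D(j) = -3*j
L(-498) - D(-267) = (-498)² - (-3)*(-267) = 248004 - 1*801 = 248004 - 801 = 247203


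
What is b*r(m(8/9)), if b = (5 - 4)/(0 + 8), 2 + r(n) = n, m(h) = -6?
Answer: -1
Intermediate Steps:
r(n) = -2 + n
b = ⅛ (b = 1/8 = 1*(⅛) = ⅛ ≈ 0.12500)
b*r(m(8/9)) = (-2 - 6)/8 = (⅛)*(-8) = -1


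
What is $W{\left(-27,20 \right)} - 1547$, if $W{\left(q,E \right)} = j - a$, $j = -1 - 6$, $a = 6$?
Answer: $-1560$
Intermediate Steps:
$j = -7$ ($j = -1 - 6 = -7$)
$W{\left(q,E \right)} = -13$ ($W{\left(q,E \right)} = -7 - 6 = -13$)
$W{\left(-27,20 \right)} - 1547 = -13 - 1547 = -1560$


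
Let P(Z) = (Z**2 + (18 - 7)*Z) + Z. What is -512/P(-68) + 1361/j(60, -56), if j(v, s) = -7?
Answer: -23153/119 ≈ -194.56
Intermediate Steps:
P(Z) = Z**2 + 12*Z (P(Z) = (Z**2 + 11*Z) + Z = Z**2 + 12*Z)
-512/P(-68) + 1361/j(60, -56) = -512*(-1/(68*(12 - 68))) + 1361/(-7) = -512/((-68*(-56))) + 1361*(-1/7) = -512/3808 - 1361/7 = -512*1/3808 - 1361/7 = -16/119 - 1361/7 = -23153/119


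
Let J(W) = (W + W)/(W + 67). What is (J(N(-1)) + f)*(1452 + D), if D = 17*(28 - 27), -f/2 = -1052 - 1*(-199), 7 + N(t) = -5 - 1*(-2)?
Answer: 142819118/57 ≈ 2.5056e+6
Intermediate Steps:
N(t) = -10 (N(t) = -7 + (-5 - 1*(-2)) = -7 + (-5 + 2) = -7 - 3 = -10)
J(W) = 2*W/(67 + W) (J(W) = (2*W)/(67 + W) = 2*W/(67 + W))
f = 1706 (f = -2*(-1052 - 1*(-199)) = -2*(-1052 + 199) = -2*(-853) = 1706)
D = 17 (D = 17*1 = 17)
(J(N(-1)) + f)*(1452 + D) = (2*(-10)/(67 - 10) + 1706)*(1452 + 17) = (2*(-10)/57 + 1706)*1469 = (2*(-10)*(1/57) + 1706)*1469 = (-20/57 + 1706)*1469 = (97222/57)*1469 = 142819118/57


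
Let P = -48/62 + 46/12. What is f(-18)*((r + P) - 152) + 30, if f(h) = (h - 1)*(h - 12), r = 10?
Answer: -2454155/31 ≈ -79166.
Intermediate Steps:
f(h) = (-1 + h)*(-12 + h)
P = 569/186 (P = -48*1/62 + 46*(1/12) = -24/31 + 23/6 = 569/186 ≈ 3.0591)
f(-18)*((r + P) - 152) + 30 = (12 + (-18)² - 13*(-18))*((10 + 569/186) - 152) + 30 = (12 + 324 + 234)*(2429/186 - 152) + 30 = 570*(-25843/186) + 30 = -2455085/31 + 30 = -2454155/31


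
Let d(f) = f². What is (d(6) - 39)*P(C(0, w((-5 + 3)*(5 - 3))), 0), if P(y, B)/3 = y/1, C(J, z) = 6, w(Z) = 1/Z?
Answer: -54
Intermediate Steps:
P(y, B) = 3*y (P(y, B) = 3*(y/1) = 3*(y*1) = 3*y)
(d(6) - 39)*P(C(0, w((-5 + 3)*(5 - 3))), 0) = (6² - 39)*(3*6) = (36 - 39)*18 = -3*18 = -54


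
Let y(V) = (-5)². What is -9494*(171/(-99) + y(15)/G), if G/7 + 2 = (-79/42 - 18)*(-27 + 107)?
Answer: 3020150581/183931 ≈ 16420.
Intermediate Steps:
y(V) = 25
G = -33442/3 (G = -14 + 7*((-79/42 - 18)*(-27 + 107)) = -14 + 7*((-79*1/42 - 18)*80) = -14 + 7*((-79/42 - 18)*80) = -14 + 7*(-835/42*80) = -14 + 7*(-33400/21) = -14 - 33400/3 = -33442/3 ≈ -11147.)
-9494*(171/(-99) + y(15)/G) = -9494*(171/(-99) + 25/(-33442/3)) = -9494*(171*(-1/99) + 25*(-3/33442)) = -9494*(-19/11 - 75/33442) = -9494*(-636223/367862) = 3020150581/183931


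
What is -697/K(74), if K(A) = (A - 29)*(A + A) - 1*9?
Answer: -697/6651 ≈ -0.10480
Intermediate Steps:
K(A) = -9 + 2*A*(-29 + A) (K(A) = (-29 + A)*(2*A) - 9 = 2*A*(-29 + A) - 9 = -9 + 2*A*(-29 + A))
-697/K(74) = -697/(-9 - 58*74 + 2*74²) = -697/(-9 - 4292 + 2*5476) = -697/(-9 - 4292 + 10952) = -697/6651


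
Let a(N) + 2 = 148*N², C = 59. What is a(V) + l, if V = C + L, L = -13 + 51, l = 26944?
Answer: 1419474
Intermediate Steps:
L = 38
V = 97 (V = 59 + 38 = 97)
a(N) = -2 + 148*N²
a(V) + l = (-2 + 148*97²) + 26944 = (-2 + 148*9409) + 26944 = (-2 + 1392532) + 26944 = 1392530 + 26944 = 1419474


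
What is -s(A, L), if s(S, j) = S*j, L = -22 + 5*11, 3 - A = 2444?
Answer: 80553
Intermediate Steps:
A = -2441 (A = 3 - 1*2444 = 3 - 2444 = -2441)
L = 33 (L = -22 + 55 = 33)
-s(A, L) = -(-2441)*33 = -1*(-80553) = 80553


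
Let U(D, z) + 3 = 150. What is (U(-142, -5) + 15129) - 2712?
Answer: 12564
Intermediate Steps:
U(D, z) = 147 (U(D, z) = -3 + 150 = 147)
(U(-142, -5) + 15129) - 2712 = (147 + 15129) - 2712 = 15276 - 2712 = 12564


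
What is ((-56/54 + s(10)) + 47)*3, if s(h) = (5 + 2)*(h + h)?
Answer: 5021/9 ≈ 557.89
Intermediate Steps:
s(h) = 14*h (s(h) = 7*(2*h) = 14*h)
((-56/54 + s(10)) + 47)*3 = ((-56/54 + 14*10) + 47)*3 = ((-56*1/54 + 140) + 47)*3 = ((-28/27 + 140) + 47)*3 = (3752/27 + 47)*3 = (5021/27)*3 = 5021/9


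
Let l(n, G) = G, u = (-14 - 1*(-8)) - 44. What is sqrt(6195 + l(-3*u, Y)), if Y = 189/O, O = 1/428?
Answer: sqrt(87087) ≈ 295.10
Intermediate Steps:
O = 1/428 ≈ 0.0023364
u = -50 (u = (-14 + 8) - 44 = -6 - 44 = -50)
Y = 80892 (Y = 189/(1/428) = 189*428 = 80892)
sqrt(6195 + l(-3*u, Y)) = sqrt(6195 + 80892) = sqrt(87087)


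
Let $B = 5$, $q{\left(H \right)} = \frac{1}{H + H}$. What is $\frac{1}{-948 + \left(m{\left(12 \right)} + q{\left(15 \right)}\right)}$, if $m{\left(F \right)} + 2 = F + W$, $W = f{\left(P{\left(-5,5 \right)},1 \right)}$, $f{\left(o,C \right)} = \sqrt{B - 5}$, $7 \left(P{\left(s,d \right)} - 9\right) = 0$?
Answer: $- \frac{30}{28139} \approx -0.0010661$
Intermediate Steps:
$q{\left(H \right)} = \frac{1}{2 H}$
$P{\left(s,d \right)} = 9$ ($P{\left(s,d \right)} = 9 + \frac{1}{7} \cdot 0 = 9 + 0 = 9$)
$f{\left(o,C \right)} = 0$ ($f{\left(o,C \right)} = \sqrt{5 - 5} = \sqrt{0} = 0$)
$W = 0$
$m{\left(F \right)} = -2 + F$ ($m{\left(F \right)} = -2 + \left(F + 0\right) = -2 + F$)
$\frac{1}{-948 + \left(m{\left(12 \right)} + q{\left(15 \right)}\right)} = \frac{1}{-948 + \left(\left(-2 + 12\right) + \frac{1}{2 \cdot 15}\right)} = \frac{1}{-948 + \left(10 + \frac{1}{2} \cdot \frac{1}{15}\right)} = \frac{1}{-948 + \left(10 + \frac{1}{30}\right)} = \frac{1}{-948 + \frac{301}{30}} = \frac{1}{- \frac{28139}{30}} = - \frac{30}{28139}$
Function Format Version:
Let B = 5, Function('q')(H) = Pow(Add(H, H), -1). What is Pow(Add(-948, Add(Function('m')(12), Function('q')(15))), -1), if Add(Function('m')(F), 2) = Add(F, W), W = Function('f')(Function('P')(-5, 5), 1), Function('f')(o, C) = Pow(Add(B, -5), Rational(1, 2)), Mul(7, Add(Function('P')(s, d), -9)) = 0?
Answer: Rational(-30, 28139) ≈ -0.0010661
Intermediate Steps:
Function('q')(H) = Mul(Rational(1, 2), Pow(H, -1)) (Function('q')(H) = Pow(Mul(2, H), -1) = Mul(Rational(1, 2), Pow(H, -1)))
Function('P')(s, d) = 9 (Function('P')(s, d) = Add(9, Mul(Rational(1, 7), 0)) = Add(9, 0) = 9)
Function('f')(o, C) = 0 (Function('f')(o, C) = Pow(Add(5, -5), Rational(1, 2)) = Pow(0, Rational(1, 2)) = 0)
W = 0
Function('m')(F) = Add(-2, F) (Function('m')(F) = Add(-2, Add(F, 0)) = Add(-2, F))
Pow(Add(-948, Add(Function('m')(12), Function('q')(15))), -1) = Pow(Add(-948, Add(Add(-2, 12), Mul(Rational(1, 2), Pow(15, -1)))), -1) = Pow(Add(-948, Add(10, Mul(Rational(1, 2), Rational(1, 15)))), -1) = Pow(Add(-948, Add(10, Rational(1, 30))), -1) = Pow(Add(-948, Rational(301, 30)), -1) = Pow(Rational(-28139, 30), -1) = Rational(-30, 28139)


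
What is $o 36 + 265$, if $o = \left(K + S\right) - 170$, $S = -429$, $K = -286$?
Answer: $-31595$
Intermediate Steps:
$o = -885$ ($o = \left(-286 - 429\right) - 170 = -715 - 170 = -885$)
$o 36 + 265 = \left(-885\right) 36 + 265 = -31860 + 265 = -31595$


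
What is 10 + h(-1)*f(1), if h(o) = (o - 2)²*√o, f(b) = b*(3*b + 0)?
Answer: 10 + 27*I ≈ 10.0 + 27.0*I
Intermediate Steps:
f(b) = 3*b² (f(b) = b*(3*b) = 3*b²)
h(o) = √o*(-2 + o)² (h(o) = (-2 + o)²*√o = √o*(-2 + o)²)
10 + h(-1)*f(1) = 10 + (√(-1)*(-2 - 1)²)*(3*1²) = 10 + (I*(-3)²)*(3*1) = 10 + (I*9)*3 = 10 + (9*I)*3 = 10 + 27*I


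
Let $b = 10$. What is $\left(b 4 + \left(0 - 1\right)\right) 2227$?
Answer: $86853$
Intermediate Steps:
$\left(b 4 + \left(0 - 1\right)\right) 2227 = \left(10 \cdot 4 + \left(0 - 1\right)\right) 2227 = \left(40 + \left(0 - 1\right)\right) 2227 = \left(40 - 1\right) 2227 = 39 \cdot 2227 = 86853$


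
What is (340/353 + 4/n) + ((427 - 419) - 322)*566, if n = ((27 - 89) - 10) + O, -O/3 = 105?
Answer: -24278923196/136611 ≈ -1.7772e+5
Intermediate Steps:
O = -315 (O = -3*105 = -315)
n = -387 (n = ((27 - 89) - 10) - 315 = (-62 - 10) - 315 = -72 - 315 = -387)
(340/353 + 4/n) + ((427 - 419) - 322)*566 = (340/353 + 4/(-387)) + ((427 - 419) - 322)*566 = (340*(1/353) + 4*(-1/387)) + (8 - 322)*566 = (340/353 - 4/387) - 314*566 = 130168/136611 - 177724 = -24278923196/136611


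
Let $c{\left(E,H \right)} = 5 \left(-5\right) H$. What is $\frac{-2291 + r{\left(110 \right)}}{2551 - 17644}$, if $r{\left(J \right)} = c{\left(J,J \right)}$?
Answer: $\frac{5041}{15093} \approx 0.334$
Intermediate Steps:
$c{\left(E,H \right)} = - 25 H$
$r{\left(J \right)} = - 25 J$
$\frac{-2291 + r{\left(110 \right)}}{2551 - 17644} = \frac{-2291 - 2750}{2551 - 17644} = \frac{-2291 - 2750}{-15093} = \left(-5041\right) \left(- \frac{1}{15093}\right) = \frac{5041}{15093}$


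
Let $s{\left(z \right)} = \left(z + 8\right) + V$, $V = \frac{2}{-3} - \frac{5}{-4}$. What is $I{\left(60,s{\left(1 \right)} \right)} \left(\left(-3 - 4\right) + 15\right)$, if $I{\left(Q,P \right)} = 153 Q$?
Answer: $73440$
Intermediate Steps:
$V = \frac{7}{12}$ ($V = 2 \left(- \frac{1}{3}\right) - - \frac{5}{4} = - \frac{2}{3} + \frac{5}{4} = \frac{7}{12} \approx 0.58333$)
$s{\left(z \right)} = \frac{103}{12} + z$ ($s{\left(z \right)} = \left(z + 8\right) + \frac{7}{12} = \left(8 + z\right) + \frac{7}{12} = \frac{103}{12} + z$)
$I{\left(60,s{\left(1 \right)} \right)} \left(\left(-3 - 4\right) + 15\right) = 153 \cdot 60 \left(\left(-3 - 4\right) + 15\right) = 9180 \left(-7 + 15\right) = 9180 \cdot 8 = 73440$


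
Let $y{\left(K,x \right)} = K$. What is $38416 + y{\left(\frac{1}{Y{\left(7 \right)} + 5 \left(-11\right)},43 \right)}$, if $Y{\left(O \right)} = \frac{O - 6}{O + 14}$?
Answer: $\frac{44332043}{1154} \approx 38416.0$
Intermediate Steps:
$Y{\left(O \right)} = \frac{-6 + O}{14 + O}$
$38416 + y{\left(\frac{1}{Y{\left(7 \right)} + 5 \left(-11\right)},43 \right)} = 38416 + \frac{1}{\frac{-6 + 7}{14 + 7} + 5 \left(-11\right)} = 38416 + \frac{1}{\frac{1}{21} \cdot 1 - 55} = 38416 + \frac{1}{\frac{1}{21} - 55} = 38416 + \frac{1}{- \frac{1154}{21}} = 38416 - \frac{21}{1154} = \frac{44332043}{1154}$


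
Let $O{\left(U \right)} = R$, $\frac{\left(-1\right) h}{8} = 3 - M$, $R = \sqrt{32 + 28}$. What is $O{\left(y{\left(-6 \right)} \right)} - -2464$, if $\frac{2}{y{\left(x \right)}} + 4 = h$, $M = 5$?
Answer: $2464 + 2 \sqrt{15} \approx 2471.7$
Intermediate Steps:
$R = 2 \sqrt{15}$ ($R = \sqrt{60} = 2 \sqrt{15} \approx 7.746$)
$h = 16$ ($h = - 8 \left(3 - 5\right) = \left(-8\right) \left(-2\right) = 16$)
$y{\left(x \right)} = \frac{1}{6}$ ($y{\left(x \right)} = \frac{2}{-4 + 16} = \frac{2}{12} = 2 \cdot \frac{1}{12} = \frac{1}{6}$)
$O{\left(U \right)} = 2 \sqrt{15}$
$O{\left(y{\left(-6 \right)} \right)} - -2464 = 2 \sqrt{15} - -2464 = 2 \sqrt{15} + 2464 = 2464 + 2 \sqrt{15}$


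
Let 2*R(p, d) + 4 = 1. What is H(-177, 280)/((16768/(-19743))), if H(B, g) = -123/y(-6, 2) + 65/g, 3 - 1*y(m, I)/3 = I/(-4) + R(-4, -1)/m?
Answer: 177983145/12207104 ≈ 14.580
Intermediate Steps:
R(p, d) = -3/2 (R(p, d) = -2 + (½)*1 = -2 + ½ = -3/2)
y(m, I) = 9 + 3*I/4 + 9/(2*m) (y(m, I) = 9 - 3*(I/(-4) - 3/(2*m)) = 9 - 3*(I*(-¼) - 3/(2*m)) = 9 - 3*(-I/4 - 3/(2*m)) = 9 - 3*(-3/(2*m) - I/4) = 9 + (3*I/4 + 9/(2*m)) = 9 + 3*I/4 + 9/(2*m))
H(B, g) = -164/13 + 65/g (H(B, g) = -123*(-8/(6 - 6*(12 + 2))) + 65/g = -123*(-8/(6 - 6*14)) + 65/g = -123*(-8/(6 - 84)) + 65/g = -123/((¾)*(-⅙)*(-78)) + 65/g = -123/39/4 + 65/g = -123*4/39 + 65/g = -164/13 + 65/g)
H(-177, 280)/((16768/(-19743))) = (-164/13 + 65/280)/((16768/(-19743))) = (-164/13 + 65*(1/280))/((16768*(-1/19743))) = (-164/13 + 13/56)/(-16768/19743) = -9015/728*(-19743/16768) = 177983145/12207104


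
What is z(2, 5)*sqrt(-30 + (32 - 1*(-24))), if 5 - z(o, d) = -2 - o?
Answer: 9*sqrt(26) ≈ 45.891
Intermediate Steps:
z(o, d) = 7 + o (z(o, d) = 5 - (-2 - o) = 5 + (2 + o) = 7 + o)
z(2, 5)*sqrt(-30 + (32 - 1*(-24))) = (7 + 2)*sqrt(-30 + (32 - 1*(-24))) = 9*sqrt(-30 + (32 + 24)) = 9*sqrt(-30 + 56) = 9*sqrt(26)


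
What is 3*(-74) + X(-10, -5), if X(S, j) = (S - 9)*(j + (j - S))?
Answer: -222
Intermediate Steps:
X(S, j) = (-9 + S)*(-S + 2*j)
3*(-74) + X(-10, -5) = 3*(-74) + (-1*(-10)² - 18*(-5) + 9*(-10) + 2*(-10)*(-5)) = -222 + (-1*100 + 90 - 90 + 100) = -222 + (-100 + 90 - 90 + 100) = -222 + 0 = -222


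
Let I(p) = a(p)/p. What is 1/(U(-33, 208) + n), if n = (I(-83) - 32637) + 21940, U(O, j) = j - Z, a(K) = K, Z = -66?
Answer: -1/10422 ≈ -9.5951e-5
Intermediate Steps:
I(p) = 1 (I(p) = p/p = 1)
U(O, j) = 66 + j (U(O, j) = j - 1*(-66) = j + 66 = 66 + j)
n = -10696 (n = (1 - 32637) + 21940 = -32636 + 21940 = -10696)
1/(U(-33, 208) + n) = 1/((66 + 208) - 10696) = 1/(274 - 10696) = 1/(-10422) = -1/10422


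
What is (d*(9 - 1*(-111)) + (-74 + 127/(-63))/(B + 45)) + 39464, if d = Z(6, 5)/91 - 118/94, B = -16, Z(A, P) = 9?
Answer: 43895710009/1116297 ≈ 39323.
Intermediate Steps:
d = -4946/4277 (d = 9/91 - 118/94 = 9*(1/91) - 118*1/94 = 9/91 - 59/47 = -4946/4277 ≈ -1.1564)
(d*(9 - 1*(-111)) + (-74 + 127/(-63))/(B + 45)) + 39464 = (-4946*(9 - 1*(-111))/4277 + (-74 + 127/(-63))/(-16 + 45)) + 39464 = (-4946*(9 + 111)/4277 + (-74 + 127*(-1/63))/29) + 39464 = (-4946/4277*120 + (-74 - 127/63)*(1/29)) + 39464 = (-593520/4277 - 4789/63*1/29) + 39464 = (-593520/4277 - 4789/1827) + 39464 = -157834799/1116297 + 39464 = 43895710009/1116297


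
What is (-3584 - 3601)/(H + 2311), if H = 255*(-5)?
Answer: -7185/1036 ≈ -6.9353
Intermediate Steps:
H = -1275
(-3584 - 3601)/(H + 2311) = (-3584 - 3601)/(-1275 + 2311) = -7185/1036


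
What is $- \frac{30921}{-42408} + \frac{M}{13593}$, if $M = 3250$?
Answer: $\frac{62015017}{64050216} \approx 0.96822$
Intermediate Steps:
$- \frac{30921}{-42408} + \frac{M}{13593} = - \frac{30921}{-42408} + \frac{3250}{13593} = \left(-30921\right) \left(- \frac{1}{42408}\right) + 3250 \cdot \frac{1}{13593} = \frac{10307}{14136} + \frac{3250}{13593} = \frac{62015017}{64050216}$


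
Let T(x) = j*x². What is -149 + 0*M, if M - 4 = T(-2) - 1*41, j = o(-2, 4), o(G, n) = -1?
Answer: -149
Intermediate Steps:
j = -1
T(x) = -x²
M = -41 (M = 4 + (-1*(-2)² - 1*41) = 4 + (-1*4 - 41) = 4 + (-4 - 41) = 4 - 45 = -41)
-149 + 0*M = -149 + 0*(-41) = -149 + 0 = -149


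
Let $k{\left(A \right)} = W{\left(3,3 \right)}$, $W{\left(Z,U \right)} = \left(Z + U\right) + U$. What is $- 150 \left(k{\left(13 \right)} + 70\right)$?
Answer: $-11850$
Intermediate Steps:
$W{\left(Z,U \right)} = Z + 2 U$ ($W{\left(Z,U \right)} = \left(U + Z\right) + U = Z + 2 U$)
$k{\left(A \right)} = 9$ ($k{\left(A \right)} = 3 + 2 \cdot 3 = 3 + 6 = 9$)
$- 150 \left(k{\left(13 \right)} + 70\right) = - 150 \left(9 + 70\right) = \left(-150\right) 79 = -11850$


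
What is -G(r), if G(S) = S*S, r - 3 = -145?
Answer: -20164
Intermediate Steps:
r = -142 (r = 3 - 145 = -142)
G(S) = S**2
-G(r) = -1*(-142)**2 = -1*20164 = -20164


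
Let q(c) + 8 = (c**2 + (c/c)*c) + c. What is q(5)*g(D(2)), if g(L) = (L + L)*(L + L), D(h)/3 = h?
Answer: 3888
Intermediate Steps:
D(h) = 3*h
g(L) = 4*L**2 (g(L) = (2*L)*(2*L) = 4*L**2)
q(c) = -8 + c**2 + 2*c (q(c) = -8 + ((c**2 + (c/c)*c) + c) = -8 + ((c**2 + 1*c) + c) = -8 + ((c**2 + c) + c) = -8 + ((c + c**2) + c) = -8 + (c**2 + 2*c) = -8 + c**2 + 2*c)
q(5)*g(D(2)) = (-8 + 5**2 + 2*5)*(4*(3*2)**2) = (-8 + 25 + 10)*(4*6**2) = 27*(4*36) = 27*144 = 3888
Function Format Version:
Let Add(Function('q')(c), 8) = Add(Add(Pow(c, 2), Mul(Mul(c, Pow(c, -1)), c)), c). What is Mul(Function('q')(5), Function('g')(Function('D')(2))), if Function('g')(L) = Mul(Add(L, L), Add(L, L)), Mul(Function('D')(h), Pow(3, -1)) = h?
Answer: 3888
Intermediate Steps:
Function('D')(h) = Mul(3, h)
Function('g')(L) = Mul(4, Pow(L, 2)) (Function('g')(L) = Mul(Mul(2, L), Mul(2, L)) = Mul(4, Pow(L, 2)))
Function('q')(c) = Add(-8, Pow(c, 2), Mul(2, c)) (Function('q')(c) = Add(-8, Add(Add(Pow(c, 2), Mul(Mul(c, Pow(c, -1)), c)), c)) = Add(-8, Add(Add(Pow(c, 2), Mul(1, c)), c)) = Add(-8, Add(Add(Pow(c, 2), c), c)) = Add(-8, Add(Add(c, Pow(c, 2)), c)) = Add(-8, Add(Pow(c, 2), Mul(2, c))) = Add(-8, Pow(c, 2), Mul(2, c)))
Mul(Function('q')(5), Function('g')(Function('D')(2))) = Mul(Add(-8, Pow(5, 2), Mul(2, 5)), Mul(4, Pow(Mul(3, 2), 2))) = Mul(Add(-8, 25, 10), Mul(4, Pow(6, 2))) = Mul(27, Mul(4, 36)) = Mul(27, 144) = 3888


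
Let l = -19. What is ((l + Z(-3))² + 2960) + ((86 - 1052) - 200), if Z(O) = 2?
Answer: 2083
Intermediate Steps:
((l + Z(-3))² + 2960) + ((86 - 1052) - 200) = ((-19 + 2)² + 2960) + ((86 - 1052) - 200) = ((-17)² + 2960) + (-966 - 200) = (289 + 2960) - 1166 = 3249 - 1166 = 2083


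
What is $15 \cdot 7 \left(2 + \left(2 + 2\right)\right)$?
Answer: $630$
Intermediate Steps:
$15 \cdot 7 \left(2 + \left(2 + 2\right)\right) = 105 \left(2 + 4\right) = 105 \cdot 6 = 630$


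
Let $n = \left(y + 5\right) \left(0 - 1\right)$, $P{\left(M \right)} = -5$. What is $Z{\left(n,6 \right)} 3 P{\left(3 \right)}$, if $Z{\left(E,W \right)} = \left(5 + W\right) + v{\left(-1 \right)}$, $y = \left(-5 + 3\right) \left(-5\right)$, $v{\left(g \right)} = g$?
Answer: $-150$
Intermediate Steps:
$y = 10$ ($y = \left(-2\right) \left(-5\right) = 10$)
$n = -15$ ($n = \left(10 + 5\right) \left(0 - 1\right) = 15 \left(-1\right) = -15$)
$Z{\left(E,W \right)} = 4 + W$ ($Z{\left(E,W \right)} = \left(5 + W\right) - 1 = 4 + W$)
$Z{\left(n,6 \right)} 3 P{\left(3 \right)} = \left(4 + 6\right) 3 \left(-5\right) = 10 \cdot 3 \left(-5\right) = 30 \left(-5\right) = -150$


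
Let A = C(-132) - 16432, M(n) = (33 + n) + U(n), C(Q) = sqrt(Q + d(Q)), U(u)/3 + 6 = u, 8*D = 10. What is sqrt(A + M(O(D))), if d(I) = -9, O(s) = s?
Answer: sqrt(-16412 + I*sqrt(141)) ≈ 0.0463 + 128.11*I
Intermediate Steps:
D = 5/4 (D = (1/8)*10 = 5/4 ≈ 1.2500)
U(u) = -18 + 3*u
C(Q) = sqrt(-9 + Q) (C(Q) = sqrt(Q - 9) = sqrt(-9 + Q))
M(n) = 15 + 4*n (M(n) = (33 + n) + (-18 + 3*n) = 15 + 4*n)
A = -16432 + I*sqrt(141) (A = sqrt(-9 - 132) - 16432 = sqrt(-141) - 16432 = I*sqrt(141) - 16432 = -16432 + I*sqrt(141) ≈ -16432.0 + 11.874*I)
sqrt(A + M(O(D))) = sqrt((-16432 + I*sqrt(141)) + (15 + 4*(5/4))) = sqrt((-16432 + I*sqrt(141)) + (15 + 5)) = sqrt((-16432 + I*sqrt(141)) + 20) = sqrt(-16412 + I*sqrt(141))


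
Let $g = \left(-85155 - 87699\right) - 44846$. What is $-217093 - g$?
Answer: $607$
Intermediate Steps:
$g = -217700$ ($g = -172854 - 44846 = -217700$)
$-217093 - g = -217093 - -217700 = -217093 + 217700 = 607$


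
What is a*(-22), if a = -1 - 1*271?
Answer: 5984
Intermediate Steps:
a = -272 (a = -1 - 271 = -272)
a*(-22) = -272*(-22) = 5984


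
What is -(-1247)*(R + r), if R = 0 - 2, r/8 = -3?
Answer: -32422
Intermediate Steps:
r = -24 (r = 8*(-3) = -24)
R = -2
-(-1247)*(R + r) = -(-1247)*(-2 - 24) = -(-1247)*(-26) = -1247*26 = -32422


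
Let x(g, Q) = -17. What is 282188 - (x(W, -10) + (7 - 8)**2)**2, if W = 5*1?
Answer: 281932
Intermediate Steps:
W = 5
282188 - (x(W, -10) + (7 - 8)**2)**2 = 282188 - (-17 + (7 - 8)**2)**2 = 282188 - (-17 + (-1)**2)**2 = 282188 - (-17 + 1)**2 = 282188 - 1*(-16)**2 = 282188 - 1*256 = 282188 - 256 = 281932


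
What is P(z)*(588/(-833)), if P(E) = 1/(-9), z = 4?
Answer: 4/51 ≈ 0.078431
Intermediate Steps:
P(E) = -⅑
P(z)*(588/(-833)) = -196/(3*(-833)) = -196*(-1)/(3*833) = -⅑*(-12/17) = 4/51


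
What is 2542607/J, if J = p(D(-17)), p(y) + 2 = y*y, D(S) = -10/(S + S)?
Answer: -734813423/553 ≈ -1.3288e+6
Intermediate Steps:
D(S) = -5/S (D(S) = -10/(2*S) = (1/(2*S))*(-10) = -5/S)
p(y) = -2 + y² (p(y) = -2 + y*y = -2 + y²)
J = -553/289 (J = -2 + (-5/(-17))² = -2 + (-5*(-1/17))² = -2 + (5/17)² = -2 + 25/289 = -553/289 ≈ -1.9135)
2542607/J = 2542607/(-553/289) = 2542607*(-289/553) = -734813423/553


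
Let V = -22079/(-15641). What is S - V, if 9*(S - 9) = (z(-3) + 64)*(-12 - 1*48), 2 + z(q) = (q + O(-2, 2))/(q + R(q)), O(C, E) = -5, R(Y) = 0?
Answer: -59618870/140769 ≈ -423.52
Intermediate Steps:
z(q) = -2 + (-5 + q)/q (z(q) = -2 + (q - 5)/(q + 0) = -2 + (-5 + q)/q)
S = -3799/9 (S = 9 + (((-5 - 1*(-3))/(-3) + 64)*(-12 - 1*48))/9 = 9 + ((-(-5 + 3)/3 + 64)*(-12 - 48))/9 = 9 + ((-⅓*(-2) + 64)*(-60))/9 = 9 + ((⅔ + 64)*(-60))/9 = 9 + ((194/3)*(-60))/9 = 9 + (⅑)*(-3880) = 9 - 3880/9 = -3799/9 ≈ -422.11)
V = 22079/15641 (V = -22079*(-1/15641) = 22079/15641 ≈ 1.4116)
S - V = -3799/9 - 1*22079/15641 = -3799/9 - 22079/15641 = -59618870/140769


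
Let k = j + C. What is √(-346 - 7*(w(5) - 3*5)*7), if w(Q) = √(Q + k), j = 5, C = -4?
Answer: √(389 - 49*√6) ≈ 16.400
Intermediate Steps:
k = 1 (k = 5 - 4 = 1)
w(Q) = √(1 + Q) (w(Q) = √(Q + 1) = √(1 + Q))
√(-346 - 7*(w(5) - 3*5)*7) = √(-346 - 7*(√(1 + 5) - 3*5)*7) = √(-346 - 7*(√6 - 15)*7) = √(-346 - 7*(-15 + √6)*7) = √(-346 + (105 - 7*√6)*7) = √(-346 + (735 - 49*√6)) = √(389 - 49*√6)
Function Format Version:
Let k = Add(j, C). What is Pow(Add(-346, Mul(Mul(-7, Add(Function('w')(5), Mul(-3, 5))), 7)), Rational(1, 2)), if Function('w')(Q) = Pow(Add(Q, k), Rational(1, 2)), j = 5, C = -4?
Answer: Pow(Add(389, Mul(-49, Pow(6, Rational(1, 2)))), Rational(1, 2)) ≈ 16.400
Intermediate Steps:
k = 1 (k = Add(5, -4) = 1)
Function('w')(Q) = Pow(Add(1, Q), Rational(1, 2)) (Function('w')(Q) = Pow(Add(Q, 1), Rational(1, 2)) = Pow(Add(1, Q), Rational(1, 2)))
Pow(Add(-346, Mul(Mul(-7, Add(Function('w')(5), Mul(-3, 5))), 7)), Rational(1, 2)) = Pow(Add(-346, Mul(Mul(-7, Add(Pow(Add(1, 5), Rational(1, 2)), Mul(-3, 5))), 7)), Rational(1, 2)) = Pow(Add(-346, Mul(Mul(-7, Add(Pow(6, Rational(1, 2)), -15)), 7)), Rational(1, 2)) = Pow(Add(-346, Mul(Mul(-7, Add(-15, Pow(6, Rational(1, 2)))), 7)), Rational(1, 2)) = Pow(Add(-346, Mul(Add(105, Mul(-7, Pow(6, Rational(1, 2)))), 7)), Rational(1, 2)) = Pow(Add(-346, Add(735, Mul(-49, Pow(6, Rational(1, 2))))), Rational(1, 2)) = Pow(Add(389, Mul(-49, Pow(6, Rational(1, 2)))), Rational(1, 2))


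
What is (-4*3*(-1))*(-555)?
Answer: -6660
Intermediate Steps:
(-4*3*(-1))*(-555) = -12*(-1)*(-555) = 12*(-555) = -6660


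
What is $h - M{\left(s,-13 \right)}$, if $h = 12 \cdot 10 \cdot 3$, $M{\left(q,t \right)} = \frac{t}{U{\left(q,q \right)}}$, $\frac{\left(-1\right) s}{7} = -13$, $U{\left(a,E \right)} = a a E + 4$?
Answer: $\frac{271287013}{753575} \approx 360.0$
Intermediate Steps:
$U{\left(a,E \right)} = 4 + E a^{2}$ ($U{\left(a,E \right)} = a^{2} E + 4 = E a^{2} + 4 = 4 + E a^{2}$)
$s = 91$ ($s = \left(-7\right) \left(-13\right) = 91$)
$M{\left(q,t \right)} = \frac{t}{4 + q^{3}}$ ($M{\left(q,t \right)} = \frac{t}{4 + q q^{2}} = \frac{t}{4 + q^{3}}$)
$h = 360$ ($h = 120 \cdot 3 = 360$)
$h - M{\left(s,-13 \right)} = 360 - - \frac{13}{4 + 91^{3}} = 360 - - \frac{13}{4 + 753571} = 360 - - \frac{13}{753575} = 360 + \frac{13}{753575} = \frac{271287013}{753575}$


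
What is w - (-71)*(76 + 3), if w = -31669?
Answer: -26060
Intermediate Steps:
w - (-71)*(76 + 3) = -31669 - (-71)*(76 + 3) = -31669 - (-71)*79 = -31669 - 1*(-5609) = -31669 + 5609 = -26060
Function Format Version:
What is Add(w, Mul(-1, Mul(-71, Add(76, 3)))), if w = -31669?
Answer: -26060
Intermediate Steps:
Add(w, Mul(-1, Mul(-71, Add(76, 3)))) = Add(-31669, Mul(-1, Mul(-71, Add(76, 3)))) = Add(-31669, Mul(-1, Mul(-71, 79))) = Add(-31669, Mul(-1, -5609)) = Add(-31669, 5609) = -26060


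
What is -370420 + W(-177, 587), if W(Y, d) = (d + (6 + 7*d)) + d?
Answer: -365131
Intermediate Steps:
W(Y, d) = 6 + 9*d (W(Y, d) = (6 + 8*d) + d = 6 + 9*d)
-370420 + W(-177, 587) = -370420 + (6 + 9*587) = -370420 + (6 + 5283) = -370420 + 5289 = -365131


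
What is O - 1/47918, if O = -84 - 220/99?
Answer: -37184377/431262 ≈ -86.222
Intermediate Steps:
O = -776/9 (O = -84 - 220/99 = -84 - 55*4/99 = -84 - 20/9 = -776/9 ≈ -86.222)
O - 1/47918 = -776/9 - 1/47918 = -37184377/431262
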